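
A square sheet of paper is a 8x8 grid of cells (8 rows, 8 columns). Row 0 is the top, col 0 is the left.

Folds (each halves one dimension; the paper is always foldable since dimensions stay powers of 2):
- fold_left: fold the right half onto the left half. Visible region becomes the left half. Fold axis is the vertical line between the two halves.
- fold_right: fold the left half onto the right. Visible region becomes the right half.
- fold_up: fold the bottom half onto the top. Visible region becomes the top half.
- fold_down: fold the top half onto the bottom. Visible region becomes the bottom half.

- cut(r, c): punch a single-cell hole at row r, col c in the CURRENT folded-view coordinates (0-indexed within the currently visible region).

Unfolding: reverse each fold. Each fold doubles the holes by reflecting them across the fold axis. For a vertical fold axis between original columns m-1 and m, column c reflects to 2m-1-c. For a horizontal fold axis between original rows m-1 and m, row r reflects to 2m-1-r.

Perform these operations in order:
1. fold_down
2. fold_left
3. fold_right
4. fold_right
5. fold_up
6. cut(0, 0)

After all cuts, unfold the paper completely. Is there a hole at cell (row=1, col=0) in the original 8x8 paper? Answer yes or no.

Answer: no

Derivation:
Op 1 fold_down: fold axis h@4; visible region now rows[4,8) x cols[0,8) = 4x8
Op 2 fold_left: fold axis v@4; visible region now rows[4,8) x cols[0,4) = 4x4
Op 3 fold_right: fold axis v@2; visible region now rows[4,8) x cols[2,4) = 4x2
Op 4 fold_right: fold axis v@3; visible region now rows[4,8) x cols[3,4) = 4x1
Op 5 fold_up: fold axis h@6; visible region now rows[4,6) x cols[3,4) = 2x1
Op 6 cut(0, 0): punch at orig (4,3); cuts so far [(4, 3)]; region rows[4,6) x cols[3,4) = 2x1
Unfold 1 (reflect across h@6): 2 holes -> [(4, 3), (7, 3)]
Unfold 2 (reflect across v@3): 4 holes -> [(4, 2), (4, 3), (7, 2), (7, 3)]
Unfold 3 (reflect across v@2): 8 holes -> [(4, 0), (4, 1), (4, 2), (4, 3), (7, 0), (7, 1), (7, 2), (7, 3)]
Unfold 4 (reflect across v@4): 16 holes -> [(4, 0), (4, 1), (4, 2), (4, 3), (4, 4), (4, 5), (4, 6), (4, 7), (7, 0), (7, 1), (7, 2), (7, 3), (7, 4), (7, 5), (7, 6), (7, 7)]
Unfold 5 (reflect across h@4): 32 holes -> [(0, 0), (0, 1), (0, 2), (0, 3), (0, 4), (0, 5), (0, 6), (0, 7), (3, 0), (3, 1), (3, 2), (3, 3), (3, 4), (3, 5), (3, 6), (3, 7), (4, 0), (4, 1), (4, 2), (4, 3), (4, 4), (4, 5), (4, 6), (4, 7), (7, 0), (7, 1), (7, 2), (7, 3), (7, 4), (7, 5), (7, 6), (7, 7)]
Holes: [(0, 0), (0, 1), (0, 2), (0, 3), (0, 4), (0, 5), (0, 6), (0, 7), (3, 0), (3, 1), (3, 2), (3, 3), (3, 4), (3, 5), (3, 6), (3, 7), (4, 0), (4, 1), (4, 2), (4, 3), (4, 4), (4, 5), (4, 6), (4, 7), (7, 0), (7, 1), (7, 2), (7, 3), (7, 4), (7, 5), (7, 6), (7, 7)]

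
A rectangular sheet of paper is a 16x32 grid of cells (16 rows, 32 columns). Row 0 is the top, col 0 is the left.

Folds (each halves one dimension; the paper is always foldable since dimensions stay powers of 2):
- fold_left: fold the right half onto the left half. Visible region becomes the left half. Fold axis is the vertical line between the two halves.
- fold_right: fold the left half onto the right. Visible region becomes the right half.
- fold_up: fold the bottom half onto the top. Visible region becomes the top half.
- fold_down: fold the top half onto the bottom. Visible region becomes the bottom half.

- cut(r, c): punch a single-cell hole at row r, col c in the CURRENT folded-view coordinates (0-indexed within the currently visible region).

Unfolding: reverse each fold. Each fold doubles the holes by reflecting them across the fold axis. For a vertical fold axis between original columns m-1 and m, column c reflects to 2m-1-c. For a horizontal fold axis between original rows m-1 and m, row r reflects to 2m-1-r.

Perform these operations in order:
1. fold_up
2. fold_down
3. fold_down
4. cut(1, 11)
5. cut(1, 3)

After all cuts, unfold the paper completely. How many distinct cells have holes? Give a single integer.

Answer: 16

Derivation:
Op 1 fold_up: fold axis h@8; visible region now rows[0,8) x cols[0,32) = 8x32
Op 2 fold_down: fold axis h@4; visible region now rows[4,8) x cols[0,32) = 4x32
Op 3 fold_down: fold axis h@6; visible region now rows[6,8) x cols[0,32) = 2x32
Op 4 cut(1, 11): punch at orig (7,11); cuts so far [(7, 11)]; region rows[6,8) x cols[0,32) = 2x32
Op 5 cut(1, 3): punch at orig (7,3); cuts so far [(7, 3), (7, 11)]; region rows[6,8) x cols[0,32) = 2x32
Unfold 1 (reflect across h@6): 4 holes -> [(4, 3), (4, 11), (7, 3), (7, 11)]
Unfold 2 (reflect across h@4): 8 holes -> [(0, 3), (0, 11), (3, 3), (3, 11), (4, 3), (4, 11), (7, 3), (7, 11)]
Unfold 3 (reflect across h@8): 16 holes -> [(0, 3), (0, 11), (3, 3), (3, 11), (4, 3), (4, 11), (7, 3), (7, 11), (8, 3), (8, 11), (11, 3), (11, 11), (12, 3), (12, 11), (15, 3), (15, 11)]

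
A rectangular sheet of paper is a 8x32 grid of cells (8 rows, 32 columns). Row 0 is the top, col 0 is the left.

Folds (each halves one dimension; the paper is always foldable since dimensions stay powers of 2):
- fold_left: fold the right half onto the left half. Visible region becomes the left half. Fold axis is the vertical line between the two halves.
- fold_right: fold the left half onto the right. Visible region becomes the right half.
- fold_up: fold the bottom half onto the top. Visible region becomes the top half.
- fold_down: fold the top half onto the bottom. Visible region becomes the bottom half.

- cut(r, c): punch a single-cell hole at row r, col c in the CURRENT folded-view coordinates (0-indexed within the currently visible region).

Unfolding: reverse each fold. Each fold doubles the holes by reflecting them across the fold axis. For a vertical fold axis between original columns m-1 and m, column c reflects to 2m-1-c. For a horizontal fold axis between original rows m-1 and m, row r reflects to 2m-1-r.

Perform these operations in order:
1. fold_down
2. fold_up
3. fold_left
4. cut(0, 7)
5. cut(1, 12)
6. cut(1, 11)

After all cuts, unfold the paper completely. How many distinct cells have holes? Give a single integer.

Op 1 fold_down: fold axis h@4; visible region now rows[4,8) x cols[0,32) = 4x32
Op 2 fold_up: fold axis h@6; visible region now rows[4,6) x cols[0,32) = 2x32
Op 3 fold_left: fold axis v@16; visible region now rows[4,6) x cols[0,16) = 2x16
Op 4 cut(0, 7): punch at orig (4,7); cuts so far [(4, 7)]; region rows[4,6) x cols[0,16) = 2x16
Op 5 cut(1, 12): punch at orig (5,12); cuts so far [(4, 7), (5, 12)]; region rows[4,6) x cols[0,16) = 2x16
Op 6 cut(1, 11): punch at orig (5,11); cuts so far [(4, 7), (5, 11), (5, 12)]; region rows[4,6) x cols[0,16) = 2x16
Unfold 1 (reflect across v@16): 6 holes -> [(4, 7), (4, 24), (5, 11), (5, 12), (5, 19), (5, 20)]
Unfold 2 (reflect across h@6): 12 holes -> [(4, 7), (4, 24), (5, 11), (5, 12), (5, 19), (5, 20), (6, 11), (6, 12), (6, 19), (6, 20), (7, 7), (7, 24)]
Unfold 3 (reflect across h@4): 24 holes -> [(0, 7), (0, 24), (1, 11), (1, 12), (1, 19), (1, 20), (2, 11), (2, 12), (2, 19), (2, 20), (3, 7), (3, 24), (4, 7), (4, 24), (5, 11), (5, 12), (5, 19), (5, 20), (6, 11), (6, 12), (6, 19), (6, 20), (7, 7), (7, 24)]

Answer: 24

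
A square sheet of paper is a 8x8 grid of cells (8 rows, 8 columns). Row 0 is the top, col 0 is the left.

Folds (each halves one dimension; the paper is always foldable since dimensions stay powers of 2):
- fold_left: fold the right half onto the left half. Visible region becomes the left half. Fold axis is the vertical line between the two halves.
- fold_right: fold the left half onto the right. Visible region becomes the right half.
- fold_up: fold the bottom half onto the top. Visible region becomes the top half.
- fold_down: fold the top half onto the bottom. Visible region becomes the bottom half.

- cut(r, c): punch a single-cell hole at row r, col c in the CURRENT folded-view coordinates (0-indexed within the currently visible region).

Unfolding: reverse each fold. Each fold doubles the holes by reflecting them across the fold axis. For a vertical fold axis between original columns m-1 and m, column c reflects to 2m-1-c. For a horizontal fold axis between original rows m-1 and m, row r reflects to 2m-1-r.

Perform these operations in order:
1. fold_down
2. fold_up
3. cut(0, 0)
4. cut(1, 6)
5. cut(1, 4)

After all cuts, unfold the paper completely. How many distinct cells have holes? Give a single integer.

Op 1 fold_down: fold axis h@4; visible region now rows[4,8) x cols[0,8) = 4x8
Op 2 fold_up: fold axis h@6; visible region now rows[4,6) x cols[0,8) = 2x8
Op 3 cut(0, 0): punch at orig (4,0); cuts so far [(4, 0)]; region rows[4,6) x cols[0,8) = 2x8
Op 4 cut(1, 6): punch at orig (5,6); cuts so far [(4, 0), (5, 6)]; region rows[4,6) x cols[0,8) = 2x8
Op 5 cut(1, 4): punch at orig (5,4); cuts so far [(4, 0), (5, 4), (5, 6)]; region rows[4,6) x cols[0,8) = 2x8
Unfold 1 (reflect across h@6): 6 holes -> [(4, 0), (5, 4), (5, 6), (6, 4), (6, 6), (7, 0)]
Unfold 2 (reflect across h@4): 12 holes -> [(0, 0), (1, 4), (1, 6), (2, 4), (2, 6), (3, 0), (4, 0), (5, 4), (5, 6), (6, 4), (6, 6), (7, 0)]

Answer: 12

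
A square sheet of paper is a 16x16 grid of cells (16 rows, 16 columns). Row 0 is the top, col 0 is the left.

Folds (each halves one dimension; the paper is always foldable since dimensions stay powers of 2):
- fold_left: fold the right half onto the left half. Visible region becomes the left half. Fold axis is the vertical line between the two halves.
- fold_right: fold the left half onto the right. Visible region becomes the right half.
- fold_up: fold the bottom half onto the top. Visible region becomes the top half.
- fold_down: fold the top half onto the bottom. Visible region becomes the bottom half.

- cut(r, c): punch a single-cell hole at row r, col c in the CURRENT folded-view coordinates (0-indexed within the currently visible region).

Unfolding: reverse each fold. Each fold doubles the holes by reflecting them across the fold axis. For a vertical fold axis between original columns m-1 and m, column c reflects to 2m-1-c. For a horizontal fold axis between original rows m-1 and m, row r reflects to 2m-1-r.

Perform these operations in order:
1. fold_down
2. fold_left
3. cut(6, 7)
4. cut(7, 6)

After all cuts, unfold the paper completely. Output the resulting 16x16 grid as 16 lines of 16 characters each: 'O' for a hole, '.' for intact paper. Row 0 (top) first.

Answer: ......O..O......
.......OO.......
................
................
................
................
................
................
................
................
................
................
................
................
.......OO.......
......O..O......

Derivation:
Op 1 fold_down: fold axis h@8; visible region now rows[8,16) x cols[0,16) = 8x16
Op 2 fold_left: fold axis v@8; visible region now rows[8,16) x cols[0,8) = 8x8
Op 3 cut(6, 7): punch at orig (14,7); cuts so far [(14, 7)]; region rows[8,16) x cols[0,8) = 8x8
Op 4 cut(7, 6): punch at orig (15,6); cuts so far [(14, 7), (15, 6)]; region rows[8,16) x cols[0,8) = 8x8
Unfold 1 (reflect across v@8): 4 holes -> [(14, 7), (14, 8), (15, 6), (15, 9)]
Unfold 2 (reflect across h@8): 8 holes -> [(0, 6), (0, 9), (1, 7), (1, 8), (14, 7), (14, 8), (15, 6), (15, 9)]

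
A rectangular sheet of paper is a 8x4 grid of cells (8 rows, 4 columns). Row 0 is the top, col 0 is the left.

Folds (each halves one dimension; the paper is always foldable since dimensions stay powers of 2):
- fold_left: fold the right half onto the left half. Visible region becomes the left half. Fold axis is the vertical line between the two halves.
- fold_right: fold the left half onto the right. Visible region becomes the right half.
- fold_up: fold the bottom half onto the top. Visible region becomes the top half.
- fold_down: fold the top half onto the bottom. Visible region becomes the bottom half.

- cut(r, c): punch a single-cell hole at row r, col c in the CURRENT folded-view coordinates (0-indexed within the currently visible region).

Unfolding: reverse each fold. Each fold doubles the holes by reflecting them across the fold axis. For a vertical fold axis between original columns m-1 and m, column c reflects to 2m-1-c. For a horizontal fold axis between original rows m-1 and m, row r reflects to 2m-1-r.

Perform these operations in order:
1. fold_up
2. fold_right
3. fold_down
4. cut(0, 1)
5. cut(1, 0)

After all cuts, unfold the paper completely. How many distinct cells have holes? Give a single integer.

Op 1 fold_up: fold axis h@4; visible region now rows[0,4) x cols[0,4) = 4x4
Op 2 fold_right: fold axis v@2; visible region now rows[0,4) x cols[2,4) = 4x2
Op 3 fold_down: fold axis h@2; visible region now rows[2,4) x cols[2,4) = 2x2
Op 4 cut(0, 1): punch at orig (2,3); cuts so far [(2, 3)]; region rows[2,4) x cols[2,4) = 2x2
Op 5 cut(1, 0): punch at orig (3,2); cuts so far [(2, 3), (3, 2)]; region rows[2,4) x cols[2,4) = 2x2
Unfold 1 (reflect across h@2): 4 holes -> [(0, 2), (1, 3), (2, 3), (3, 2)]
Unfold 2 (reflect across v@2): 8 holes -> [(0, 1), (0, 2), (1, 0), (1, 3), (2, 0), (2, 3), (3, 1), (3, 2)]
Unfold 3 (reflect across h@4): 16 holes -> [(0, 1), (0, 2), (1, 0), (1, 3), (2, 0), (2, 3), (3, 1), (3, 2), (4, 1), (4, 2), (5, 0), (5, 3), (6, 0), (6, 3), (7, 1), (7, 2)]

Answer: 16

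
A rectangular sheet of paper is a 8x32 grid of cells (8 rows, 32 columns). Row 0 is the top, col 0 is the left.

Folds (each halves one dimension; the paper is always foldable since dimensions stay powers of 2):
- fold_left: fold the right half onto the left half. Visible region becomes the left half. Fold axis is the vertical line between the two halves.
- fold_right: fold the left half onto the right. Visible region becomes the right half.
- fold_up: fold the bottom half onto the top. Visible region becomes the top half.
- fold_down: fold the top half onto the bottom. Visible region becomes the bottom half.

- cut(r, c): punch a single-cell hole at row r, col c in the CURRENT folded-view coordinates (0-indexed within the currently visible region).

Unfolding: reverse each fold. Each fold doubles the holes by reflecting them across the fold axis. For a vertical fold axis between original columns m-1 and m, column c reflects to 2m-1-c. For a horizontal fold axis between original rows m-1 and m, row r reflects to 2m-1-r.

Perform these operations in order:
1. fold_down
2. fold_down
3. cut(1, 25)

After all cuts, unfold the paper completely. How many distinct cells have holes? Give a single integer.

Answer: 4

Derivation:
Op 1 fold_down: fold axis h@4; visible region now rows[4,8) x cols[0,32) = 4x32
Op 2 fold_down: fold axis h@6; visible region now rows[6,8) x cols[0,32) = 2x32
Op 3 cut(1, 25): punch at orig (7,25); cuts so far [(7, 25)]; region rows[6,8) x cols[0,32) = 2x32
Unfold 1 (reflect across h@6): 2 holes -> [(4, 25), (7, 25)]
Unfold 2 (reflect across h@4): 4 holes -> [(0, 25), (3, 25), (4, 25), (7, 25)]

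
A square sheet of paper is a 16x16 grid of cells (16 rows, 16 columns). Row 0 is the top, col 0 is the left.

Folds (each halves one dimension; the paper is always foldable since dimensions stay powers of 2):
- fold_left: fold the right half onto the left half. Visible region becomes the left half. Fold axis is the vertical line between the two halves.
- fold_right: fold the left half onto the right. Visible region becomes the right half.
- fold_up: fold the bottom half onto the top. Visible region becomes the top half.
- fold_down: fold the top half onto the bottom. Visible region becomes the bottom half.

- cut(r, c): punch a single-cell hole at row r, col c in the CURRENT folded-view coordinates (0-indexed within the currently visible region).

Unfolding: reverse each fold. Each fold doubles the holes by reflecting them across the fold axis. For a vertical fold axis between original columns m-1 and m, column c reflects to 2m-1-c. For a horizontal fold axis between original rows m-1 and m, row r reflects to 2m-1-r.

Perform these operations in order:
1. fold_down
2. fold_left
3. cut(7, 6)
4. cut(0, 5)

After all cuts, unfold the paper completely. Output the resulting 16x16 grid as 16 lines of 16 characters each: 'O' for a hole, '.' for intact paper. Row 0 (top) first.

Op 1 fold_down: fold axis h@8; visible region now rows[8,16) x cols[0,16) = 8x16
Op 2 fold_left: fold axis v@8; visible region now rows[8,16) x cols[0,8) = 8x8
Op 3 cut(7, 6): punch at orig (15,6); cuts so far [(15, 6)]; region rows[8,16) x cols[0,8) = 8x8
Op 4 cut(0, 5): punch at orig (8,5); cuts so far [(8, 5), (15, 6)]; region rows[8,16) x cols[0,8) = 8x8
Unfold 1 (reflect across v@8): 4 holes -> [(8, 5), (8, 10), (15, 6), (15, 9)]
Unfold 2 (reflect across h@8): 8 holes -> [(0, 6), (0, 9), (7, 5), (7, 10), (8, 5), (8, 10), (15, 6), (15, 9)]

Answer: ......O..O......
................
................
................
................
................
................
.....O....O.....
.....O....O.....
................
................
................
................
................
................
......O..O......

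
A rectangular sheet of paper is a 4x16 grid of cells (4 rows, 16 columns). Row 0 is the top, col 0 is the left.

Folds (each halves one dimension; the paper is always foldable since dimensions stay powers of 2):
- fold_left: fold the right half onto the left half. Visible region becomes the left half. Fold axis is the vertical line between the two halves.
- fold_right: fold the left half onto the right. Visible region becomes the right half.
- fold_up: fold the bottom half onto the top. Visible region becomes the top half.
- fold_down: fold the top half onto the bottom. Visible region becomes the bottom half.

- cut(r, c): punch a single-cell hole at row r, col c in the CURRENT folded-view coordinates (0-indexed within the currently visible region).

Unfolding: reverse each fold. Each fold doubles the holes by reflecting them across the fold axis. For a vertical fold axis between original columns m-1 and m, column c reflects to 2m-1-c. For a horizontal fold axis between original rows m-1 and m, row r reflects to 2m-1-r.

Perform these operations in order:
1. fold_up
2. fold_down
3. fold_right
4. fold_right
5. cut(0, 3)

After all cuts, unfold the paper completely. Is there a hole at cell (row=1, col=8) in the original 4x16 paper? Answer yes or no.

Op 1 fold_up: fold axis h@2; visible region now rows[0,2) x cols[0,16) = 2x16
Op 2 fold_down: fold axis h@1; visible region now rows[1,2) x cols[0,16) = 1x16
Op 3 fold_right: fold axis v@8; visible region now rows[1,2) x cols[8,16) = 1x8
Op 4 fold_right: fold axis v@12; visible region now rows[1,2) x cols[12,16) = 1x4
Op 5 cut(0, 3): punch at orig (1,15); cuts so far [(1, 15)]; region rows[1,2) x cols[12,16) = 1x4
Unfold 1 (reflect across v@12): 2 holes -> [(1, 8), (1, 15)]
Unfold 2 (reflect across v@8): 4 holes -> [(1, 0), (1, 7), (1, 8), (1, 15)]
Unfold 3 (reflect across h@1): 8 holes -> [(0, 0), (0, 7), (0, 8), (0, 15), (1, 0), (1, 7), (1, 8), (1, 15)]
Unfold 4 (reflect across h@2): 16 holes -> [(0, 0), (0, 7), (0, 8), (0, 15), (1, 0), (1, 7), (1, 8), (1, 15), (2, 0), (2, 7), (2, 8), (2, 15), (3, 0), (3, 7), (3, 8), (3, 15)]
Holes: [(0, 0), (0, 7), (0, 8), (0, 15), (1, 0), (1, 7), (1, 8), (1, 15), (2, 0), (2, 7), (2, 8), (2, 15), (3, 0), (3, 7), (3, 8), (3, 15)]

Answer: yes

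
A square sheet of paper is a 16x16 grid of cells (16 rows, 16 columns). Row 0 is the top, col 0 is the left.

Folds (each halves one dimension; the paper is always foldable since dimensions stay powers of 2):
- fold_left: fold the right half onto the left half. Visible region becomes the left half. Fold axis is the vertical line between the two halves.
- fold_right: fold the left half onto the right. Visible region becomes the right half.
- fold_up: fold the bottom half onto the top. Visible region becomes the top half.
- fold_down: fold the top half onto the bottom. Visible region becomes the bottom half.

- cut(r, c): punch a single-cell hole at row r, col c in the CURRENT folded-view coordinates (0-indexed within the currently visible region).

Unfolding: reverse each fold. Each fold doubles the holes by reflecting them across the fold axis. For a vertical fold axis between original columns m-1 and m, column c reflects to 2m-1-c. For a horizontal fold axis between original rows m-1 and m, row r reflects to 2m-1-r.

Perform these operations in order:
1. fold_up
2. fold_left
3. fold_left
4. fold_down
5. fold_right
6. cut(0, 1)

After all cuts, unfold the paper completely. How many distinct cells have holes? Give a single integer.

Op 1 fold_up: fold axis h@8; visible region now rows[0,8) x cols[0,16) = 8x16
Op 2 fold_left: fold axis v@8; visible region now rows[0,8) x cols[0,8) = 8x8
Op 3 fold_left: fold axis v@4; visible region now rows[0,8) x cols[0,4) = 8x4
Op 4 fold_down: fold axis h@4; visible region now rows[4,8) x cols[0,4) = 4x4
Op 5 fold_right: fold axis v@2; visible region now rows[4,8) x cols[2,4) = 4x2
Op 6 cut(0, 1): punch at orig (4,3); cuts so far [(4, 3)]; region rows[4,8) x cols[2,4) = 4x2
Unfold 1 (reflect across v@2): 2 holes -> [(4, 0), (4, 3)]
Unfold 2 (reflect across h@4): 4 holes -> [(3, 0), (3, 3), (4, 0), (4, 3)]
Unfold 3 (reflect across v@4): 8 holes -> [(3, 0), (3, 3), (3, 4), (3, 7), (4, 0), (4, 3), (4, 4), (4, 7)]
Unfold 4 (reflect across v@8): 16 holes -> [(3, 0), (3, 3), (3, 4), (3, 7), (3, 8), (3, 11), (3, 12), (3, 15), (4, 0), (4, 3), (4, 4), (4, 7), (4, 8), (4, 11), (4, 12), (4, 15)]
Unfold 5 (reflect across h@8): 32 holes -> [(3, 0), (3, 3), (3, 4), (3, 7), (3, 8), (3, 11), (3, 12), (3, 15), (4, 0), (4, 3), (4, 4), (4, 7), (4, 8), (4, 11), (4, 12), (4, 15), (11, 0), (11, 3), (11, 4), (11, 7), (11, 8), (11, 11), (11, 12), (11, 15), (12, 0), (12, 3), (12, 4), (12, 7), (12, 8), (12, 11), (12, 12), (12, 15)]

Answer: 32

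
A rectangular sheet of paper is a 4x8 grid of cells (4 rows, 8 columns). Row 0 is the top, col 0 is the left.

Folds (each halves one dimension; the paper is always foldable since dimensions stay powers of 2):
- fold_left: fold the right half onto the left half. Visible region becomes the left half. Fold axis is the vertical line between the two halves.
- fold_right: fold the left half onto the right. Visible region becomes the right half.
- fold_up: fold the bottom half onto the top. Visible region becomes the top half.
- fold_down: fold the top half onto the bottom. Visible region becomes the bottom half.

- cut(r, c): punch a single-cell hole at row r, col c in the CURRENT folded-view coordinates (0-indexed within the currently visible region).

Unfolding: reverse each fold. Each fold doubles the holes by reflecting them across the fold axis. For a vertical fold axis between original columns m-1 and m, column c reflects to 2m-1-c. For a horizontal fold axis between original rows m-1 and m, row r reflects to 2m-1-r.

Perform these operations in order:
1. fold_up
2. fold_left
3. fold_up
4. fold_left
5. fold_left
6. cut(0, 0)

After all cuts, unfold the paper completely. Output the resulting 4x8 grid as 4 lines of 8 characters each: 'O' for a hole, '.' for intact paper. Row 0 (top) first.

Op 1 fold_up: fold axis h@2; visible region now rows[0,2) x cols[0,8) = 2x8
Op 2 fold_left: fold axis v@4; visible region now rows[0,2) x cols[0,4) = 2x4
Op 3 fold_up: fold axis h@1; visible region now rows[0,1) x cols[0,4) = 1x4
Op 4 fold_left: fold axis v@2; visible region now rows[0,1) x cols[0,2) = 1x2
Op 5 fold_left: fold axis v@1; visible region now rows[0,1) x cols[0,1) = 1x1
Op 6 cut(0, 0): punch at orig (0,0); cuts so far [(0, 0)]; region rows[0,1) x cols[0,1) = 1x1
Unfold 1 (reflect across v@1): 2 holes -> [(0, 0), (0, 1)]
Unfold 2 (reflect across v@2): 4 holes -> [(0, 0), (0, 1), (0, 2), (0, 3)]
Unfold 3 (reflect across h@1): 8 holes -> [(0, 0), (0, 1), (0, 2), (0, 3), (1, 0), (1, 1), (1, 2), (1, 3)]
Unfold 4 (reflect across v@4): 16 holes -> [(0, 0), (0, 1), (0, 2), (0, 3), (0, 4), (0, 5), (0, 6), (0, 7), (1, 0), (1, 1), (1, 2), (1, 3), (1, 4), (1, 5), (1, 6), (1, 7)]
Unfold 5 (reflect across h@2): 32 holes -> [(0, 0), (0, 1), (0, 2), (0, 3), (0, 4), (0, 5), (0, 6), (0, 7), (1, 0), (1, 1), (1, 2), (1, 3), (1, 4), (1, 5), (1, 6), (1, 7), (2, 0), (2, 1), (2, 2), (2, 3), (2, 4), (2, 5), (2, 6), (2, 7), (3, 0), (3, 1), (3, 2), (3, 3), (3, 4), (3, 5), (3, 6), (3, 7)]

Answer: OOOOOOOO
OOOOOOOO
OOOOOOOO
OOOOOOOO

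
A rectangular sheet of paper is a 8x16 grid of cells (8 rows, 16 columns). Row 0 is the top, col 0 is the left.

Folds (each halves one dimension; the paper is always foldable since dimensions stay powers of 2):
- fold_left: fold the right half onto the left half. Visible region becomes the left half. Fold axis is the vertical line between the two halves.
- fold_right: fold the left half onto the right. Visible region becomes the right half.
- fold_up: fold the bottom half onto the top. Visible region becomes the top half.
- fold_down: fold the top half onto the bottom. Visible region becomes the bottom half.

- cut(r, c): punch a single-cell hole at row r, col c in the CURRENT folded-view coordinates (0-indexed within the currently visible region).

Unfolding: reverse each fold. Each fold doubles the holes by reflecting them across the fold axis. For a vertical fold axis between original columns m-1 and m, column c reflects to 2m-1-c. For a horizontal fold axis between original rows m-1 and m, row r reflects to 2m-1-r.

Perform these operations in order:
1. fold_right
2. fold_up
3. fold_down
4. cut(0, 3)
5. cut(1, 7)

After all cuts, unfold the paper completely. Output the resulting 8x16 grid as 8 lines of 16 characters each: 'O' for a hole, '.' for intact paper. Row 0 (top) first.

Answer: O..............O
....O......O....
....O......O....
O..............O
O..............O
....O......O....
....O......O....
O..............O

Derivation:
Op 1 fold_right: fold axis v@8; visible region now rows[0,8) x cols[8,16) = 8x8
Op 2 fold_up: fold axis h@4; visible region now rows[0,4) x cols[8,16) = 4x8
Op 3 fold_down: fold axis h@2; visible region now rows[2,4) x cols[8,16) = 2x8
Op 4 cut(0, 3): punch at orig (2,11); cuts so far [(2, 11)]; region rows[2,4) x cols[8,16) = 2x8
Op 5 cut(1, 7): punch at orig (3,15); cuts so far [(2, 11), (3, 15)]; region rows[2,4) x cols[8,16) = 2x8
Unfold 1 (reflect across h@2): 4 holes -> [(0, 15), (1, 11), (2, 11), (3, 15)]
Unfold 2 (reflect across h@4): 8 holes -> [(0, 15), (1, 11), (2, 11), (3, 15), (4, 15), (5, 11), (6, 11), (7, 15)]
Unfold 3 (reflect across v@8): 16 holes -> [(0, 0), (0, 15), (1, 4), (1, 11), (2, 4), (2, 11), (3, 0), (3, 15), (4, 0), (4, 15), (5, 4), (5, 11), (6, 4), (6, 11), (7, 0), (7, 15)]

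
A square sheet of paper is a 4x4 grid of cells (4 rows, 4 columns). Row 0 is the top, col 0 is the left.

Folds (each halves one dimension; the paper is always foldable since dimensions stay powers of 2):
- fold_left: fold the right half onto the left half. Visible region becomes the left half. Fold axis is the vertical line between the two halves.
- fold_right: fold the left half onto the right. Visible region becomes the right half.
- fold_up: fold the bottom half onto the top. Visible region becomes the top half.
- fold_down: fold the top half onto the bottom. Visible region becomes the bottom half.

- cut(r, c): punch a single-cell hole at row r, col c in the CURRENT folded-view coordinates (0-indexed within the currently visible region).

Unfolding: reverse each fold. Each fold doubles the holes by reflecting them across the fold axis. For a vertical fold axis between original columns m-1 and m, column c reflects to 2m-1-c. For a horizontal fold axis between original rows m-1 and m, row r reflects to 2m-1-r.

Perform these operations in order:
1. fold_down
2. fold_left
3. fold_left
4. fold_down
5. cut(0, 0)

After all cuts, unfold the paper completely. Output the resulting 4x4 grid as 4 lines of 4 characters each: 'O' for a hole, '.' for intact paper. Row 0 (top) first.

Answer: OOOO
OOOO
OOOO
OOOO

Derivation:
Op 1 fold_down: fold axis h@2; visible region now rows[2,4) x cols[0,4) = 2x4
Op 2 fold_left: fold axis v@2; visible region now rows[2,4) x cols[0,2) = 2x2
Op 3 fold_left: fold axis v@1; visible region now rows[2,4) x cols[0,1) = 2x1
Op 4 fold_down: fold axis h@3; visible region now rows[3,4) x cols[0,1) = 1x1
Op 5 cut(0, 0): punch at orig (3,0); cuts so far [(3, 0)]; region rows[3,4) x cols[0,1) = 1x1
Unfold 1 (reflect across h@3): 2 holes -> [(2, 0), (3, 0)]
Unfold 2 (reflect across v@1): 4 holes -> [(2, 0), (2, 1), (3, 0), (3, 1)]
Unfold 3 (reflect across v@2): 8 holes -> [(2, 0), (2, 1), (2, 2), (2, 3), (3, 0), (3, 1), (3, 2), (3, 3)]
Unfold 4 (reflect across h@2): 16 holes -> [(0, 0), (0, 1), (0, 2), (0, 3), (1, 0), (1, 1), (1, 2), (1, 3), (2, 0), (2, 1), (2, 2), (2, 3), (3, 0), (3, 1), (3, 2), (3, 3)]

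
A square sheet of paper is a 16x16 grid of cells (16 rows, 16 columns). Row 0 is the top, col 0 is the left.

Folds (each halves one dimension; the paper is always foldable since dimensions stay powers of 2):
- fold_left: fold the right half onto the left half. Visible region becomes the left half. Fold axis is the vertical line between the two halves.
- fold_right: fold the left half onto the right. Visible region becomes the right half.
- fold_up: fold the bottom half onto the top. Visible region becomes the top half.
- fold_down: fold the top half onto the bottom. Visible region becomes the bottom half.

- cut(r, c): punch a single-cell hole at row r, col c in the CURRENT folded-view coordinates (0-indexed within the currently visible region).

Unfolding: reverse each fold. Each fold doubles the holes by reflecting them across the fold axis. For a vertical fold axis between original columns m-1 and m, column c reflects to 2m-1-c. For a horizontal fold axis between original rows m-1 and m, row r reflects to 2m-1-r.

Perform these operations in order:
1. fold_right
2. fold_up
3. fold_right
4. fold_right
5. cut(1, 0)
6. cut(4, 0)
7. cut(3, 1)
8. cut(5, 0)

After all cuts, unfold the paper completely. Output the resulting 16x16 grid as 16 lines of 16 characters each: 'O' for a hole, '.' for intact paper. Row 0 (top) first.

Op 1 fold_right: fold axis v@8; visible region now rows[0,16) x cols[8,16) = 16x8
Op 2 fold_up: fold axis h@8; visible region now rows[0,8) x cols[8,16) = 8x8
Op 3 fold_right: fold axis v@12; visible region now rows[0,8) x cols[12,16) = 8x4
Op 4 fold_right: fold axis v@14; visible region now rows[0,8) x cols[14,16) = 8x2
Op 5 cut(1, 0): punch at orig (1,14); cuts so far [(1, 14)]; region rows[0,8) x cols[14,16) = 8x2
Op 6 cut(4, 0): punch at orig (4,14); cuts so far [(1, 14), (4, 14)]; region rows[0,8) x cols[14,16) = 8x2
Op 7 cut(3, 1): punch at orig (3,15); cuts so far [(1, 14), (3, 15), (4, 14)]; region rows[0,8) x cols[14,16) = 8x2
Op 8 cut(5, 0): punch at orig (5,14); cuts so far [(1, 14), (3, 15), (4, 14), (5, 14)]; region rows[0,8) x cols[14,16) = 8x2
Unfold 1 (reflect across v@14): 8 holes -> [(1, 13), (1, 14), (3, 12), (3, 15), (4, 13), (4, 14), (5, 13), (5, 14)]
Unfold 2 (reflect across v@12): 16 holes -> [(1, 9), (1, 10), (1, 13), (1, 14), (3, 8), (3, 11), (3, 12), (3, 15), (4, 9), (4, 10), (4, 13), (4, 14), (5, 9), (5, 10), (5, 13), (5, 14)]
Unfold 3 (reflect across h@8): 32 holes -> [(1, 9), (1, 10), (1, 13), (1, 14), (3, 8), (3, 11), (3, 12), (3, 15), (4, 9), (4, 10), (4, 13), (4, 14), (5, 9), (5, 10), (5, 13), (5, 14), (10, 9), (10, 10), (10, 13), (10, 14), (11, 9), (11, 10), (11, 13), (11, 14), (12, 8), (12, 11), (12, 12), (12, 15), (14, 9), (14, 10), (14, 13), (14, 14)]
Unfold 4 (reflect across v@8): 64 holes -> [(1, 1), (1, 2), (1, 5), (1, 6), (1, 9), (1, 10), (1, 13), (1, 14), (3, 0), (3, 3), (3, 4), (3, 7), (3, 8), (3, 11), (3, 12), (3, 15), (4, 1), (4, 2), (4, 5), (4, 6), (4, 9), (4, 10), (4, 13), (4, 14), (5, 1), (5, 2), (5, 5), (5, 6), (5, 9), (5, 10), (5, 13), (5, 14), (10, 1), (10, 2), (10, 5), (10, 6), (10, 9), (10, 10), (10, 13), (10, 14), (11, 1), (11, 2), (11, 5), (11, 6), (11, 9), (11, 10), (11, 13), (11, 14), (12, 0), (12, 3), (12, 4), (12, 7), (12, 8), (12, 11), (12, 12), (12, 15), (14, 1), (14, 2), (14, 5), (14, 6), (14, 9), (14, 10), (14, 13), (14, 14)]

Answer: ................
.OO..OO..OO..OO.
................
O..OO..OO..OO..O
.OO..OO..OO..OO.
.OO..OO..OO..OO.
................
................
................
................
.OO..OO..OO..OO.
.OO..OO..OO..OO.
O..OO..OO..OO..O
................
.OO..OO..OO..OO.
................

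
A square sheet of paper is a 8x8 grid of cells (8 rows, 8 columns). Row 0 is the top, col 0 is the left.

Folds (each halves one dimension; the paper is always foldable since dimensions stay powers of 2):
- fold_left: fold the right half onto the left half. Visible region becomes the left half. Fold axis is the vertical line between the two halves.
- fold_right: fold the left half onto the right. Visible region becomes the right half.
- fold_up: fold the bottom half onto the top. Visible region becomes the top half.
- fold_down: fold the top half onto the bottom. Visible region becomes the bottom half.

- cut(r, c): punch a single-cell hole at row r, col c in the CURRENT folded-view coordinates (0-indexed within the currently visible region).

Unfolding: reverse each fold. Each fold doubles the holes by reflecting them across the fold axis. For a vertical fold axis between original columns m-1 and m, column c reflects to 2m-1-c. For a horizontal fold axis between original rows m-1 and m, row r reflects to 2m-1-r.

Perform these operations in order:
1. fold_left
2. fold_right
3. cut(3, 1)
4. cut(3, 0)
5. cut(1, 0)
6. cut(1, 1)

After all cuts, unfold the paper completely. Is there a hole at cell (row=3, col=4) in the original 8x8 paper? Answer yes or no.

Answer: yes

Derivation:
Op 1 fold_left: fold axis v@4; visible region now rows[0,8) x cols[0,4) = 8x4
Op 2 fold_right: fold axis v@2; visible region now rows[0,8) x cols[2,4) = 8x2
Op 3 cut(3, 1): punch at orig (3,3); cuts so far [(3, 3)]; region rows[0,8) x cols[2,4) = 8x2
Op 4 cut(3, 0): punch at orig (3,2); cuts so far [(3, 2), (3, 3)]; region rows[0,8) x cols[2,4) = 8x2
Op 5 cut(1, 0): punch at orig (1,2); cuts so far [(1, 2), (3, 2), (3, 3)]; region rows[0,8) x cols[2,4) = 8x2
Op 6 cut(1, 1): punch at orig (1,3); cuts so far [(1, 2), (1, 3), (3, 2), (3, 3)]; region rows[0,8) x cols[2,4) = 8x2
Unfold 1 (reflect across v@2): 8 holes -> [(1, 0), (1, 1), (1, 2), (1, 3), (3, 0), (3, 1), (3, 2), (3, 3)]
Unfold 2 (reflect across v@4): 16 holes -> [(1, 0), (1, 1), (1, 2), (1, 3), (1, 4), (1, 5), (1, 6), (1, 7), (3, 0), (3, 1), (3, 2), (3, 3), (3, 4), (3, 5), (3, 6), (3, 7)]
Holes: [(1, 0), (1, 1), (1, 2), (1, 3), (1, 4), (1, 5), (1, 6), (1, 7), (3, 0), (3, 1), (3, 2), (3, 3), (3, 4), (3, 5), (3, 6), (3, 7)]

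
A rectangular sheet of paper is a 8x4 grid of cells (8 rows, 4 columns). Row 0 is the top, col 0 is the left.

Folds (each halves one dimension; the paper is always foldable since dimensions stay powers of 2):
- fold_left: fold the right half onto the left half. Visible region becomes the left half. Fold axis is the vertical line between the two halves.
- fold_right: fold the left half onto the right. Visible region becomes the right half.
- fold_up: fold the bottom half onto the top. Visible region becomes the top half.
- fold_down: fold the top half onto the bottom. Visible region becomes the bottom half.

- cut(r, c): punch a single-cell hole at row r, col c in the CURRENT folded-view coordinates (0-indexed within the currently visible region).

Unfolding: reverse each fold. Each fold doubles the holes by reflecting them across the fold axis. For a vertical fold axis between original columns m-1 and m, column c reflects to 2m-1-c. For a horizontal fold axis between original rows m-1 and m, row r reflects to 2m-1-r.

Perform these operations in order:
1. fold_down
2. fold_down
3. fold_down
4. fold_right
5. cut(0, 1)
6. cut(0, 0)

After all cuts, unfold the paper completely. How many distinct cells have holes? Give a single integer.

Op 1 fold_down: fold axis h@4; visible region now rows[4,8) x cols[0,4) = 4x4
Op 2 fold_down: fold axis h@6; visible region now rows[6,8) x cols[0,4) = 2x4
Op 3 fold_down: fold axis h@7; visible region now rows[7,8) x cols[0,4) = 1x4
Op 4 fold_right: fold axis v@2; visible region now rows[7,8) x cols[2,4) = 1x2
Op 5 cut(0, 1): punch at orig (7,3); cuts so far [(7, 3)]; region rows[7,8) x cols[2,4) = 1x2
Op 6 cut(0, 0): punch at orig (7,2); cuts so far [(7, 2), (7, 3)]; region rows[7,8) x cols[2,4) = 1x2
Unfold 1 (reflect across v@2): 4 holes -> [(7, 0), (7, 1), (7, 2), (7, 3)]
Unfold 2 (reflect across h@7): 8 holes -> [(6, 0), (6, 1), (6, 2), (6, 3), (7, 0), (7, 1), (7, 2), (7, 3)]
Unfold 3 (reflect across h@6): 16 holes -> [(4, 0), (4, 1), (4, 2), (4, 3), (5, 0), (5, 1), (5, 2), (5, 3), (6, 0), (6, 1), (6, 2), (6, 3), (7, 0), (7, 1), (7, 2), (7, 3)]
Unfold 4 (reflect across h@4): 32 holes -> [(0, 0), (0, 1), (0, 2), (0, 3), (1, 0), (1, 1), (1, 2), (1, 3), (2, 0), (2, 1), (2, 2), (2, 3), (3, 0), (3, 1), (3, 2), (3, 3), (4, 0), (4, 1), (4, 2), (4, 3), (5, 0), (5, 1), (5, 2), (5, 3), (6, 0), (6, 1), (6, 2), (6, 3), (7, 0), (7, 1), (7, 2), (7, 3)]

Answer: 32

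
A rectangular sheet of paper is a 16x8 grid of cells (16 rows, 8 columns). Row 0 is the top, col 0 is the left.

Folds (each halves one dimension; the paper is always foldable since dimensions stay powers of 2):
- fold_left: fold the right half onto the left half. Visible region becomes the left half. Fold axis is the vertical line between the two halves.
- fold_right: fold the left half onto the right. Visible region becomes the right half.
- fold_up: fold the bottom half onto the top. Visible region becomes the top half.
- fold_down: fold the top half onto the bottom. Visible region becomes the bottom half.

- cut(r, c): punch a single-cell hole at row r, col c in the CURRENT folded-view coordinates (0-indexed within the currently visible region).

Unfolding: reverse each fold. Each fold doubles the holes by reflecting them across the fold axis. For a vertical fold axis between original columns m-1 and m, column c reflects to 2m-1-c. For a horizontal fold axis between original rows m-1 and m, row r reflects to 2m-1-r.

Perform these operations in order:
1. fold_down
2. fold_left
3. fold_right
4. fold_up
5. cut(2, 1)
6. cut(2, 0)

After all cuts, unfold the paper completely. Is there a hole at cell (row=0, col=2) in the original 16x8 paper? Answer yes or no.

Answer: no

Derivation:
Op 1 fold_down: fold axis h@8; visible region now rows[8,16) x cols[0,8) = 8x8
Op 2 fold_left: fold axis v@4; visible region now rows[8,16) x cols[0,4) = 8x4
Op 3 fold_right: fold axis v@2; visible region now rows[8,16) x cols[2,4) = 8x2
Op 4 fold_up: fold axis h@12; visible region now rows[8,12) x cols[2,4) = 4x2
Op 5 cut(2, 1): punch at orig (10,3); cuts so far [(10, 3)]; region rows[8,12) x cols[2,4) = 4x2
Op 6 cut(2, 0): punch at orig (10,2); cuts so far [(10, 2), (10, 3)]; region rows[8,12) x cols[2,4) = 4x2
Unfold 1 (reflect across h@12): 4 holes -> [(10, 2), (10, 3), (13, 2), (13, 3)]
Unfold 2 (reflect across v@2): 8 holes -> [(10, 0), (10, 1), (10, 2), (10, 3), (13, 0), (13, 1), (13, 2), (13, 3)]
Unfold 3 (reflect across v@4): 16 holes -> [(10, 0), (10, 1), (10, 2), (10, 3), (10, 4), (10, 5), (10, 6), (10, 7), (13, 0), (13, 1), (13, 2), (13, 3), (13, 4), (13, 5), (13, 6), (13, 7)]
Unfold 4 (reflect across h@8): 32 holes -> [(2, 0), (2, 1), (2, 2), (2, 3), (2, 4), (2, 5), (2, 6), (2, 7), (5, 0), (5, 1), (5, 2), (5, 3), (5, 4), (5, 5), (5, 6), (5, 7), (10, 0), (10, 1), (10, 2), (10, 3), (10, 4), (10, 5), (10, 6), (10, 7), (13, 0), (13, 1), (13, 2), (13, 3), (13, 4), (13, 5), (13, 6), (13, 7)]
Holes: [(2, 0), (2, 1), (2, 2), (2, 3), (2, 4), (2, 5), (2, 6), (2, 7), (5, 0), (5, 1), (5, 2), (5, 3), (5, 4), (5, 5), (5, 6), (5, 7), (10, 0), (10, 1), (10, 2), (10, 3), (10, 4), (10, 5), (10, 6), (10, 7), (13, 0), (13, 1), (13, 2), (13, 3), (13, 4), (13, 5), (13, 6), (13, 7)]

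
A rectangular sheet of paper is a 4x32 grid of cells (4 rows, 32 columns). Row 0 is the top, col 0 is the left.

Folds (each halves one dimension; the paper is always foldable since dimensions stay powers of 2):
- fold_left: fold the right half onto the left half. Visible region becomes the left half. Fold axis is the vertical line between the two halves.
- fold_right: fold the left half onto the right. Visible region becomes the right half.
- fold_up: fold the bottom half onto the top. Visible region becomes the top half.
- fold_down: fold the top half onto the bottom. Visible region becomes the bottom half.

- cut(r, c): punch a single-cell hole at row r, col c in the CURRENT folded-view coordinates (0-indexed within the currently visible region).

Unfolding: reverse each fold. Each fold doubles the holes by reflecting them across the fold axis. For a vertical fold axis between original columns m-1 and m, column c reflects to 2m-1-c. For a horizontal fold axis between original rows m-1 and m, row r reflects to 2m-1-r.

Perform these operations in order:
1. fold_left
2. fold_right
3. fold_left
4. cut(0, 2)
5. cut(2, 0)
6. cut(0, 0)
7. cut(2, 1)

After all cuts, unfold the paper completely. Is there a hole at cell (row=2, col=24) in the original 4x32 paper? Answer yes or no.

Op 1 fold_left: fold axis v@16; visible region now rows[0,4) x cols[0,16) = 4x16
Op 2 fold_right: fold axis v@8; visible region now rows[0,4) x cols[8,16) = 4x8
Op 3 fold_left: fold axis v@12; visible region now rows[0,4) x cols[8,12) = 4x4
Op 4 cut(0, 2): punch at orig (0,10); cuts so far [(0, 10)]; region rows[0,4) x cols[8,12) = 4x4
Op 5 cut(2, 0): punch at orig (2,8); cuts so far [(0, 10), (2, 8)]; region rows[0,4) x cols[8,12) = 4x4
Op 6 cut(0, 0): punch at orig (0,8); cuts so far [(0, 8), (0, 10), (2, 8)]; region rows[0,4) x cols[8,12) = 4x4
Op 7 cut(2, 1): punch at orig (2,9); cuts so far [(0, 8), (0, 10), (2, 8), (2, 9)]; region rows[0,4) x cols[8,12) = 4x4
Unfold 1 (reflect across v@12): 8 holes -> [(0, 8), (0, 10), (0, 13), (0, 15), (2, 8), (2, 9), (2, 14), (2, 15)]
Unfold 2 (reflect across v@8): 16 holes -> [(0, 0), (0, 2), (0, 5), (0, 7), (0, 8), (0, 10), (0, 13), (0, 15), (2, 0), (2, 1), (2, 6), (2, 7), (2, 8), (2, 9), (2, 14), (2, 15)]
Unfold 3 (reflect across v@16): 32 holes -> [(0, 0), (0, 2), (0, 5), (0, 7), (0, 8), (0, 10), (0, 13), (0, 15), (0, 16), (0, 18), (0, 21), (0, 23), (0, 24), (0, 26), (0, 29), (0, 31), (2, 0), (2, 1), (2, 6), (2, 7), (2, 8), (2, 9), (2, 14), (2, 15), (2, 16), (2, 17), (2, 22), (2, 23), (2, 24), (2, 25), (2, 30), (2, 31)]
Holes: [(0, 0), (0, 2), (0, 5), (0, 7), (0, 8), (0, 10), (0, 13), (0, 15), (0, 16), (0, 18), (0, 21), (0, 23), (0, 24), (0, 26), (0, 29), (0, 31), (2, 0), (2, 1), (2, 6), (2, 7), (2, 8), (2, 9), (2, 14), (2, 15), (2, 16), (2, 17), (2, 22), (2, 23), (2, 24), (2, 25), (2, 30), (2, 31)]

Answer: yes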